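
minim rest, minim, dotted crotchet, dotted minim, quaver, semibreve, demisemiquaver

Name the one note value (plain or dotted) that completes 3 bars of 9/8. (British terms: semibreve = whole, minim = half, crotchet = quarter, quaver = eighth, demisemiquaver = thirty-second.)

3 bars of 9/8 = 108 thirty-second notes.
In thirty-second notes: minim rest = 16; minim = 16; dotted crotchet = 12; dotted minim = 24; quaver = 4; semibreve = 32; demisemiquaver = 1.
Adding: 16 + 16 + 12 + 24 + 4 + 32 + 1 = 105.
Remaining: 108 − 105 = 3 thirty-second notes, which is a dotted sixteenth note.

dotted sixteenth note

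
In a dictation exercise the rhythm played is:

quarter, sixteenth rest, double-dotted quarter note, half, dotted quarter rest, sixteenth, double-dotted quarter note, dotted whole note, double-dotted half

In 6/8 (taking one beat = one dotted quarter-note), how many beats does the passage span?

One dotted quarter-note beat = 6 sixteenth notes.
Working in sixteenth notes: quarter = 4; sixteenth rest = 1; double-dotted quarter note = 7; half = 8; dotted quarter rest = 6; sixteenth = 1; double-dotted quarter note = 7; dotted whole note = 24; double-dotted half = 14.
Total: 4 + 1 + 7 + 8 + 6 + 1 + 7 + 24 + 14 = 72.
72 ÷ 6 = 12 beats.

12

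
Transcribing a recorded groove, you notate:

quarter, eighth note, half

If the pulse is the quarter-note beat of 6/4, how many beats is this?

3.5

One quarter-note beat = 2 eighth notes.
Each duration in eighth notes: quarter = 2; eighth note = 1; half = 4.
Total: 2 + 1 + 4 = 7.
7 ÷ 2 = 3.5 beats.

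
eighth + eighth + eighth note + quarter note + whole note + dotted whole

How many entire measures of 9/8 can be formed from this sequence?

One bar of 9/8 = 9 eighth notes.
Convert each value to eighth notes: eighth = 1; eighth = 1; eighth note = 1; quarter note = 2; whole note = 8; dotted whole = 12.
Adding: 1 + 1 + 1 + 2 + 8 + 12 = 25.
25 ÷ 9 = 2 complete bars with 7 left over.

2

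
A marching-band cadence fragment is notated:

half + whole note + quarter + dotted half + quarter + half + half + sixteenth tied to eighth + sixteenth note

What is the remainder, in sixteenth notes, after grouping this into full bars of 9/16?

One bar of 9/16 = 9 sixteenth notes.
Each duration in sixteenth notes: half = 8; whole note = 16; quarter = 4; dotted half = 12; quarter = 4; half = 8; half = 8; sixteenth tied to eighth (sixteenth + eighth) = 3; sixteenth note = 1.
Total: 8 + 16 + 4 + 12 + 4 + 8 + 8 + 3 + 1 = 64.
64 ÷ 9 = 7 complete bars with 1 sixteenth note remaining.

1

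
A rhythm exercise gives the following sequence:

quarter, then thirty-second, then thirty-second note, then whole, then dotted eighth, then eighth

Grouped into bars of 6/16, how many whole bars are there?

4

One bar of 6/16 = 12 thirty-second notes.
Each duration in thirty-second notes: quarter = 8; thirty-second = 1; thirty-second note = 1; whole = 32; dotted eighth = 6; eighth = 4.
Total: 8 + 1 + 1 + 32 + 6 + 4 = 52.
52 ÷ 12 = 4 complete bars with 4 left over.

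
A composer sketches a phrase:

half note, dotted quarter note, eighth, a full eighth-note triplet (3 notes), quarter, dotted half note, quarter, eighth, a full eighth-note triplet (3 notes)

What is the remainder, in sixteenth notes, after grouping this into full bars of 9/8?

One bar of 9/8 = 9 eighth notes.
In eighth notes: half note = 4; dotted quarter note = 3; eighth = 1; a full eighth-note triplet (3 notes) (three triplet eighths span one quarter) = 2; quarter = 2; dotted half note = 6; quarter = 2; eighth = 1; a full eighth-note triplet (3 notes) (three triplet eighths span one quarter) = 2.
Altogether 4 + 3 + 1 + 2 + 2 + 6 + 2 + 1 + 2 = 23.
23 ÷ 9 = 2 complete bars with 5 eighth notes remaining = 10 sixteenth notes.

10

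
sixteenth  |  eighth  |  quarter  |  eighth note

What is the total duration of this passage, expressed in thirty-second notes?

Each duration in thirty-second notes: sixteenth = 2; eighth = 4; quarter = 8; eighth note = 4.
Sum: 2 + 4 + 8 + 4 = 18 thirty-second notes.

18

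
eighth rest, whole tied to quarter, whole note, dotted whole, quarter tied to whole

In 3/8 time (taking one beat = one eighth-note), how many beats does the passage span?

41

One eighth-note beat = 2 sixteenth notes.
In sixteenth notes: eighth rest = 2; whole tied to quarter (whole + quarter) = 20; whole note = 16; dotted whole = 24; quarter tied to whole (quarter + whole) = 20.
Adding: 2 + 20 + 16 + 24 + 20 = 82.
82 ÷ 2 = 41 beats.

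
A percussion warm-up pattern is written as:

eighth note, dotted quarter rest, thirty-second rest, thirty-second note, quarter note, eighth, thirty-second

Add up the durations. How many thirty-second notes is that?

In thirty-second notes: eighth note = 4; dotted quarter rest = 12; thirty-second rest = 1; thirty-second note = 1; quarter note = 8; eighth = 4; thirty-second = 1.
Adding: 4 + 12 + 1 + 1 + 8 + 4 + 1 = 31 thirty-second notes.

31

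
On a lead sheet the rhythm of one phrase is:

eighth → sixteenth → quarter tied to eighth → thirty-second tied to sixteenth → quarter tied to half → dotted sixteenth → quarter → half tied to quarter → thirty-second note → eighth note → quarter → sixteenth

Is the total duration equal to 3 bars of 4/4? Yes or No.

No

One bar of 4/4 = 32 thirty-second notes, so 3 bars = 96.
Convert each value to thirty-second notes: eighth = 4; sixteenth = 2; quarter tied to eighth (quarter + eighth) = 12; thirty-second tied to sixteenth (thirty-second + sixteenth) = 3; quarter tied to half (quarter + half) = 24; dotted sixteenth = 3; quarter = 8; half tied to quarter (half + quarter) = 24; thirty-second note = 1; eighth note = 4; quarter = 8; sixteenth = 2.
Sum: 4 + 2 + 12 + 3 + 24 + 3 + 8 + 24 + 1 + 4 + 8 + 2 = 95.
95 falls short of 96, so the answer is No.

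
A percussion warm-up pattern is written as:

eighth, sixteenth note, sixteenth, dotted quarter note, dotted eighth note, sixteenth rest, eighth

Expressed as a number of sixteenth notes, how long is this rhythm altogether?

Each duration in sixteenth notes: eighth = 2; sixteenth note = 1; sixteenth = 1; dotted quarter note = 6; dotted eighth note = 3; sixteenth rest = 1; eighth = 2.
Sum: 2 + 1 + 1 + 6 + 3 + 1 + 2 = 16 sixteenth notes.

16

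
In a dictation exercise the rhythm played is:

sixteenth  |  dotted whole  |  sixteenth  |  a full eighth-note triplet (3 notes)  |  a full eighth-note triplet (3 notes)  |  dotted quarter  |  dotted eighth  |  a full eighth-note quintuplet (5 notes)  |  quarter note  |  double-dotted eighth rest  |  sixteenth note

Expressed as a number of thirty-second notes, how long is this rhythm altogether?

Express everything in thirty-second notes: sixteenth = 2; dotted whole = 48; sixteenth = 2; a full eighth-note triplet (3 notes) (three triplet eighths span one quarter) = 8; a full eighth-note triplet (3 notes) (three triplet eighths span one quarter) = 8; dotted quarter = 12; dotted eighth = 6; a full eighth-note quintuplet (5 notes) (five quintuplet eighths span one half) = 16; quarter note = 8; double-dotted eighth rest = 7; sixteenth note = 2.
Sum: 2 + 48 + 2 + 8 + 8 + 12 + 6 + 16 + 8 + 7 + 2 = 119 thirty-second notes.

119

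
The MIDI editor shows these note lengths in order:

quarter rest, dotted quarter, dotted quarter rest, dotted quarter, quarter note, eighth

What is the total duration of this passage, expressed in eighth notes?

Working in eighth notes: quarter rest = 2; dotted quarter = 3; dotted quarter rest = 3; dotted quarter = 3; quarter note = 2; eighth = 1.
Sum: 2 + 3 + 3 + 3 + 2 + 1 = 14 eighth notes.

14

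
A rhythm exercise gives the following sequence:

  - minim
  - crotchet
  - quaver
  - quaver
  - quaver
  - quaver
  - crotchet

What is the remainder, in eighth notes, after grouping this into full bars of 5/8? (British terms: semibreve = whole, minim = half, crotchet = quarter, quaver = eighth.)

One bar of 5/8 = 5 eighth notes.
Express everything in eighth notes: minim = 4; crotchet = 2; quaver = 1; quaver = 1; quaver = 1; quaver = 1; crotchet = 2.
Adding: 4 + 2 + 1 + 1 + 1 + 1 + 2 = 12.
12 ÷ 5 = 2 complete bars with 2 eighth notes remaining.

2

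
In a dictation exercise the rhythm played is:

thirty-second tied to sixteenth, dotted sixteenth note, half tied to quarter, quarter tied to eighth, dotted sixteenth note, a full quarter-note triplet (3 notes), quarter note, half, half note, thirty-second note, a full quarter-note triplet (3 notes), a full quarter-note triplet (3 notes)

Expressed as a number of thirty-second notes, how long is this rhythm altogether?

134

Express everything in thirty-second notes: thirty-second tied to sixteenth (thirty-second + sixteenth) = 3; dotted sixteenth note = 3; half tied to quarter (half + quarter) = 24; quarter tied to eighth (quarter + eighth) = 12; dotted sixteenth note = 3; a full quarter-note triplet (3 notes) (three triplet quarters span one half) = 16; quarter note = 8; half = 16; half note = 16; thirty-second note = 1; a full quarter-note triplet (3 notes) (three triplet quarters span one half) = 16; a full quarter-note triplet (3 notes) (three triplet quarters span one half) = 16.
Altogether 3 + 3 + 24 + 12 + 3 + 16 + 8 + 16 + 16 + 1 + 16 + 16 = 134 thirty-second notes.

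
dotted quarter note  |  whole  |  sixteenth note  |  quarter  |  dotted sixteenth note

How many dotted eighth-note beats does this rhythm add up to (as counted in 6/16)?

One dotted eighth-note beat = 6 thirty-second notes.
Working in thirty-second notes: dotted quarter note = 12; whole = 32; sixteenth note = 2; quarter = 8; dotted sixteenth note = 3.
Adding: 12 + 32 + 2 + 8 + 3 = 57.
57 ÷ 6 = 9.5 beats.

9.5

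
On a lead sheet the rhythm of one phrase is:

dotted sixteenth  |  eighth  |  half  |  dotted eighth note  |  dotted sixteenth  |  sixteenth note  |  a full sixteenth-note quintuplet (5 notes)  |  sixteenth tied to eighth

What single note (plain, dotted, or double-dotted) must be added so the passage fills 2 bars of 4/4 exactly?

2 bars of 4/4 = 64 thirty-second notes.
Working in thirty-second notes: dotted sixteenth = 3; eighth = 4; half = 16; dotted eighth note = 6; dotted sixteenth = 3; sixteenth note = 2; a full sixteenth-note quintuplet (5 notes) (five quintuplet sixteenths span one quarter) = 8; sixteenth tied to eighth (sixteenth + eighth) = 6.
Total: 3 + 4 + 16 + 6 + 3 + 2 + 8 + 6 = 48.
Remaining: 64 − 48 = 16 thirty-second notes, which is a half note.

half note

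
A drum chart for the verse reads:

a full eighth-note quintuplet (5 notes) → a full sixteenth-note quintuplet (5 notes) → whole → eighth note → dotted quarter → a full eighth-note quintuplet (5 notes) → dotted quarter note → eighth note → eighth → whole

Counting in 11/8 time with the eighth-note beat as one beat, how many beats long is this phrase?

One eighth-note beat = 2 sixteenth notes.
In sixteenth notes: a full eighth-note quintuplet (5 notes) (five quintuplet eighths span one half) = 8; a full sixteenth-note quintuplet (5 notes) (five quintuplet sixteenths span one quarter) = 4; whole = 16; eighth note = 2; dotted quarter = 6; a full eighth-note quintuplet (5 notes) (five quintuplet eighths span one half) = 8; dotted quarter note = 6; eighth note = 2; eighth = 2; whole = 16.
Sum: 8 + 4 + 16 + 2 + 6 + 8 + 6 + 2 + 2 + 16 = 70.
70 ÷ 2 = 35 beats.

35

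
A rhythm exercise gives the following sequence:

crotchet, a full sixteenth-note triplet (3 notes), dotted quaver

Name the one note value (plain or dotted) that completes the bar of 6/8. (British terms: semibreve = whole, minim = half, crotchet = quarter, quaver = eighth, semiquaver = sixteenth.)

The bar of 6/8 = 12 sixteenth notes.
Express everything in sixteenth notes: crotchet = 4; a full sixteenth-note triplet (3 notes) (three triplet sixteenths span one eighth) = 2; dotted quaver = 3.
Altogether 4 + 2 + 3 = 9.
Remaining: 12 − 9 = 3 sixteenth notes, which is a dotted eighth note.

dotted eighth note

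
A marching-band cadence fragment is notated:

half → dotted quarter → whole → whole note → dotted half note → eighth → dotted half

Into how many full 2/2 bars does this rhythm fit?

One bar of 2/2 = 8 eighth notes.
Working in eighth notes: half = 4; dotted quarter = 3; whole = 8; whole note = 8; dotted half note = 6; eighth = 1; dotted half = 6.
Adding: 4 + 3 + 8 + 8 + 6 + 1 + 6 = 36.
36 ÷ 8 = 4 complete bars with 4 left over.

4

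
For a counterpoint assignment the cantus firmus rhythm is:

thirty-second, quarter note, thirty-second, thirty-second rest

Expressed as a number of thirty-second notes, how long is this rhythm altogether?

11

In thirty-second notes: thirty-second = 1; quarter note = 8; thirty-second = 1; thirty-second rest = 1.
Sum: 1 + 8 + 1 + 1 = 11 thirty-second notes.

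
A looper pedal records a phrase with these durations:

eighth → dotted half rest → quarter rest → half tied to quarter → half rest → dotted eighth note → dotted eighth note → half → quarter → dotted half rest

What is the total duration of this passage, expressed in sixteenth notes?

Working in sixteenth notes: eighth = 2; dotted half rest = 12; quarter rest = 4; half tied to quarter (half + quarter) = 12; half rest = 8; dotted eighth note = 3; dotted eighth note = 3; half = 8; quarter = 4; dotted half rest = 12.
Altogether 2 + 12 + 4 + 12 + 8 + 3 + 3 + 8 + 4 + 12 = 68 sixteenth notes.

68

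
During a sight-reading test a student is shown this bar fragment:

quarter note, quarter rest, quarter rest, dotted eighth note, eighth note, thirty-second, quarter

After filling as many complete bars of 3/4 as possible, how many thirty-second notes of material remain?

One bar of 3/4 = 24 thirty-second notes.
In thirty-second notes: quarter note = 8; quarter rest = 8; quarter rest = 8; dotted eighth note = 6; eighth note = 4; thirty-second = 1; quarter = 8.
Total: 8 + 8 + 8 + 6 + 4 + 1 + 8 = 43.
43 ÷ 24 = 1 complete bar with 19 thirty-second notes remaining.

19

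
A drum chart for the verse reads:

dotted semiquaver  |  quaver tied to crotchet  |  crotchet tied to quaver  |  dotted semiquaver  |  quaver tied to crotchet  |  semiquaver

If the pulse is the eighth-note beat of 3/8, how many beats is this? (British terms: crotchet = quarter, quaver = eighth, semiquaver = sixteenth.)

11

One eighth-note beat = 4 thirty-second notes.
In thirty-second notes: dotted semiquaver = 3; quaver tied to crotchet (quaver + crotchet) = 12; crotchet tied to quaver (crotchet + quaver) = 12; dotted semiquaver = 3; quaver tied to crotchet (quaver + crotchet) = 12; semiquaver = 2.
Sum: 3 + 12 + 12 + 3 + 12 + 2 = 44.
44 ÷ 4 = 11 beats.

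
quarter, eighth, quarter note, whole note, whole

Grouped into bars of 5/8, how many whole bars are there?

One bar of 5/8 = 5 eighth notes.
In eighth notes: quarter = 2; eighth = 1; quarter note = 2; whole note = 8; whole = 8.
Adding: 2 + 1 + 2 + 8 + 8 = 21.
21 ÷ 5 = 4 complete bars with 1 left over.

4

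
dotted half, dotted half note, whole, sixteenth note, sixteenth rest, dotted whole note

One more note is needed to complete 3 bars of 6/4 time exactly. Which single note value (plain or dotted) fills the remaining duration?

dotted quarter note

3 bars of 6/4 = 72 sixteenth notes.
Working in sixteenth notes: dotted half = 12; dotted half note = 12; whole = 16; sixteenth note = 1; sixteenth rest = 1; dotted whole note = 24.
Sum: 12 + 12 + 16 + 1 + 1 + 24 = 66.
Remaining: 72 − 66 = 6 sixteenth notes, which is a dotted quarter note.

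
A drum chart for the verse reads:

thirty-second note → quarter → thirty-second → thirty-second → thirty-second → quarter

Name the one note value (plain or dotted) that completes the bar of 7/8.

The bar of 7/8 = 28 thirty-second notes.
Express everything in thirty-second notes: thirty-second note = 1; quarter = 8; thirty-second = 1; thirty-second = 1; thirty-second = 1; quarter = 8.
Total: 1 + 8 + 1 + 1 + 1 + 8 = 20.
Remaining: 28 − 20 = 8 thirty-second notes, which is a quarter note.

quarter note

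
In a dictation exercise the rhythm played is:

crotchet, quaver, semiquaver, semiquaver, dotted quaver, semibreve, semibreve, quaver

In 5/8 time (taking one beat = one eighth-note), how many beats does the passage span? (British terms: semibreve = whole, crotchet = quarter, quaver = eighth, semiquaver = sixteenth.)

One eighth-note beat = 2 sixteenth notes.
In sixteenth notes: crotchet = 4; quaver = 2; semiquaver = 1; semiquaver = 1; dotted quaver = 3; semibreve = 16; semibreve = 16; quaver = 2.
Altogether 4 + 2 + 1 + 1 + 3 + 16 + 16 + 2 = 45.
45 ÷ 2 = 22.5 beats.

22.5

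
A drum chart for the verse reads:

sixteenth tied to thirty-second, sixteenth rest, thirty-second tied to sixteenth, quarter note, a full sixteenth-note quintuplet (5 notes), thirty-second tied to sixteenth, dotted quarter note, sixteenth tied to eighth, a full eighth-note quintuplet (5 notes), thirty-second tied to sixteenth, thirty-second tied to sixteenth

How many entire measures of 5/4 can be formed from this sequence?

1

One bar of 5/4 = 40 thirty-second notes.
Convert each value to thirty-second notes: sixteenth tied to thirty-second (sixteenth + thirty-second) = 3; sixteenth rest = 2; thirty-second tied to sixteenth (thirty-second + sixteenth) = 3; quarter note = 8; a full sixteenth-note quintuplet (5 notes) (five quintuplet sixteenths span one quarter) = 8; thirty-second tied to sixteenth (thirty-second + sixteenth) = 3; dotted quarter note = 12; sixteenth tied to eighth (sixteenth + eighth) = 6; a full eighth-note quintuplet (5 notes) (five quintuplet eighths span one half) = 16; thirty-second tied to sixteenth (thirty-second + sixteenth) = 3; thirty-second tied to sixteenth (thirty-second + sixteenth) = 3.
Total: 3 + 2 + 3 + 8 + 8 + 3 + 12 + 6 + 16 + 3 + 3 = 67.
67 ÷ 40 = 1 complete bar with 27 left over.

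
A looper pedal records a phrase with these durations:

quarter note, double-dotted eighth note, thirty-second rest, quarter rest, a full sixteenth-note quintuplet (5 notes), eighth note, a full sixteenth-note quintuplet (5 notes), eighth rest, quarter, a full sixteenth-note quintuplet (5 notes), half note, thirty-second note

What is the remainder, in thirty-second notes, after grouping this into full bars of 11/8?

One bar of 11/8 = 44 thirty-second notes.
Express everything in thirty-second notes: quarter note = 8; double-dotted eighth note = 7; thirty-second rest = 1; quarter rest = 8; a full sixteenth-note quintuplet (5 notes) (five quintuplet sixteenths span one quarter) = 8; eighth note = 4; a full sixteenth-note quintuplet (5 notes) (five quintuplet sixteenths span one quarter) = 8; eighth rest = 4; quarter = 8; a full sixteenth-note quintuplet (5 notes) (five quintuplet sixteenths span one quarter) = 8; half note = 16; thirty-second note = 1.
Adding: 8 + 7 + 1 + 8 + 8 + 4 + 8 + 4 + 8 + 8 + 16 + 1 = 81.
81 ÷ 44 = 1 complete bar with 37 thirty-second notes remaining.

37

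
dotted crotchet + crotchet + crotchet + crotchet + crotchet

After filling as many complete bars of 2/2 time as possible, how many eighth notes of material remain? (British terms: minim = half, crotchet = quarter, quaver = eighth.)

3

One bar of 2/2 = 8 eighth notes.
In eighth notes: dotted crotchet = 3; crotchet = 2; crotchet = 2; crotchet = 2; crotchet = 2.
Total: 3 + 2 + 2 + 2 + 2 = 11.
11 ÷ 8 = 1 complete bar with 3 eighth notes remaining.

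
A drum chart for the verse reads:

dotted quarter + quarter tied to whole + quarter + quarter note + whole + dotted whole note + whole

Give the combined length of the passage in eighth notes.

45

Working in eighth notes: dotted quarter = 3; quarter tied to whole (quarter + whole) = 10; quarter = 2; quarter note = 2; whole = 8; dotted whole note = 12; whole = 8.
Total: 3 + 10 + 2 + 2 + 8 + 12 + 8 = 45 eighth notes.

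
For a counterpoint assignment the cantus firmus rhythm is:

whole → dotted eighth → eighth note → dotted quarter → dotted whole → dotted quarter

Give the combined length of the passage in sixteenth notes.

57

Working in sixteenth notes: whole = 16; dotted eighth = 3; eighth note = 2; dotted quarter = 6; dotted whole = 24; dotted quarter = 6.
Altogether 16 + 3 + 2 + 6 + 24 + 6 = 57 sixteenth notes.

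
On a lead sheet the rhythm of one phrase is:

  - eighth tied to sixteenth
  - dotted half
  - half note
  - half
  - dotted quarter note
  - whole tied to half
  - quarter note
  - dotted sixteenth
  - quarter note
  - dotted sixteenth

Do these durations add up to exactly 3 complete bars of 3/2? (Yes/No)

Yes

One bar of 3/2 = 48 thirty-second notes, so 3 bars = 144.
Express everything in thirty-second notes: eighth tied to sixteenth (eighth + sixteenth) = 6; dotted half = 24; half note = 16; half = 16; dotted quarter note = 12; whole tied to half (whole + half) = 48; quarter note = 8; dotted sixteenth = 3; quarter note = 8; dotted sixteenth = 3.
Adding: 6 + 24 + 16 + 16 + 12 + 48 + 8 + 3 + 8 + 3 = 144.
144 equals 144, so the answer is Yes.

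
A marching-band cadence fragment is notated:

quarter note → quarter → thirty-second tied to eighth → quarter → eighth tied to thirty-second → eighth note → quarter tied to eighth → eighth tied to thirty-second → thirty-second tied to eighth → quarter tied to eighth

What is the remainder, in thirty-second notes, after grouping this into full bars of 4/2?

One bar of 4/2 = 64 thirty-second notes.
Working in thirty-second notes: quarter note = 8; quarter = 8; thirty-second tied to eighth (thirty-second + eighth) = 5; quarter = 8; eighth tied to thirty-second (eighth + thirty-second) = 5; eighth note = 4; quarter tied to eighth (quarter + eighth) = 12; eighth tied to thirty-second (eighth + thirty-second) = 5; thirty-second tied to eighth (thirty-second + eighth) = 5; quarter tied to eighth (quarter + eighth) = 12.
Altogether 8 + 8 + 5 + 8 + 5 + 4 + 12 + 5 + 5 + 12 = 72.
72 ÷ 64 = 1 complete bar with 8 thirty-second notes remaining.

8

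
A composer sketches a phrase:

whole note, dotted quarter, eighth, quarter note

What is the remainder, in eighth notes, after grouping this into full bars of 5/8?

4

One bar of 5/8 = 5 eighth notes.
Express everything in eighth notes: whole note = 8; dotted quarter = 3; eighth = 1; quarter note = 2.
Altogether 8 + 3 + 1 + 2 = 14.
14 ÷ 5 = 2 complete bars with 4 eighth notes remaining.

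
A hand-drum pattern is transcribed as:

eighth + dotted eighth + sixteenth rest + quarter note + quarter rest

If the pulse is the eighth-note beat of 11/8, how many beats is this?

7

One eighth-note beat = 2 sixteenth notes.
Express everything in sixteenth notes: eighth = 2; dotted eighth = 3; sixteenth rest = 1; quarter note = 4; quarter rest = 4.
Total: 2 + 3 + 1 + 4 + 4 = 14.
14 ÷ 2 = 7 beats.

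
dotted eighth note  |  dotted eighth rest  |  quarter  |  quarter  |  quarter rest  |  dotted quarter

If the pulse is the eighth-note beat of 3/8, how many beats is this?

One eighth-note beat = 2 sixteenth notes.
Working in sixteenth notes: dotted eighth note = 3; dotted eighth rest = 3; quarter = 4; quarter = 4; quarter rest = 4; dotted quarter = 6.
Adding: 3 + 3 + 4 + 4 + 4 + 6 = 24.
24 ÷ 2 = 12 beats.

12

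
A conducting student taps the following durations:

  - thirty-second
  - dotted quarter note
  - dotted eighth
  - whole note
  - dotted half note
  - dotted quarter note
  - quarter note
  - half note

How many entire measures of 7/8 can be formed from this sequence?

One bar of 7/8 = 28 thirty-second notes.
Express everything in thirty-second notes: thirty-second = 1; dotted quarter note = 12; dotted eighth = 6; whole note = 32; dotted half note = 24; dotted quarter note = 12; quarter note = 8; half note = 16.
Adding: 1 + 12 + 6 + 32 + 24 + 12 + 8 + 16 = 111.
111 ÷ 28 = 3 complete bars with 27 left over.

3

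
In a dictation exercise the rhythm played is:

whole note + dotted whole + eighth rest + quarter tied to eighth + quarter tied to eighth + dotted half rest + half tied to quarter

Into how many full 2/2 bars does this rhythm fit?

4

One bar of 2/2 = 8 eighth notes.
Convert each value to eighth notes: whole note = 8; dotted whole = 12; eighth rest = 1; quarter tied to eighth (quarter + eighth) = 3; quarter tied to eighth (quarter + eighth) = 3; dotted half rest = 6; half tied to quarter (half + quarter) = 6.
Altogether 8 + 12 + 1 + 3 + 3 + 6 + 6 = 39.
39 ÷ 8 = 4 complete bars with 7 left over.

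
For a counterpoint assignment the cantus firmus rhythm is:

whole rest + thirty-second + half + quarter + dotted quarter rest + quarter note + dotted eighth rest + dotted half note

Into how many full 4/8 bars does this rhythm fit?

One bar of 4/8 = 16 thirty-second notes.
Convert each value to thirty-second notes: whole rest = 32; thirty-second = 1; half = 16; quarter = 8; dotted quarter rest = 12; quarter note = 8; dotted eighth rest = 6; dotted half note = 24.
Total: 32 + 1 + 16 + 8 + 12 + 8 + 6 + 24 = 107.
107 ÷ 16 = 6 complete bars with 11 left over.

6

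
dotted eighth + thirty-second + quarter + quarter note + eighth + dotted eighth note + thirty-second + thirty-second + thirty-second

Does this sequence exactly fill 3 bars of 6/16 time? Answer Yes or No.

Yes

One bar of 6/16 = 12 thirty-second notes, so 3 bars = 36.
Convert each value to thirty-second notes: dotted eighth = 6; thirty-second = 1; quarter = 8; quarter note = 8; eighth = 4; dotted eighth note = 6; thirty-second = 1; thirty-second = 1; thirty-second = 1.
Altogether 6 + 1 + 8 + 8 + 4 + 6 + 1 + 1 + 1 = 36.
36 equals 36, so the answer is Yes.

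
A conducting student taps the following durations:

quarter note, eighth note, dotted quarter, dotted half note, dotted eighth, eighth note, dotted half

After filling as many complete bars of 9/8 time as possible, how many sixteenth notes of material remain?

One bar of 9/8 = 18 sixteenth notes.
Working in sixteenth notes: quarter note = 4; eighth note = 2; dotted quarter = 6; dotted half note = 12; dotted eighth = 3; eighth note = 2; dotted half = 12.
Total: 4 + 2 + 6 + 12 + 3 + 2 + 12 = 41.
41 ÷ 18 = 2 complete bars with 5 sixteenth notes remaining.

5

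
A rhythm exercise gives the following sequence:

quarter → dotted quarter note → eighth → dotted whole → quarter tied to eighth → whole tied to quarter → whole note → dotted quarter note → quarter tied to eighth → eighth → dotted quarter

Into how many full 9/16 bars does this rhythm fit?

10

One bar of 9/16 = 9 sixteenth notes.
Express everything in sixteenth notes: quarter = 4; dotted quarter note = 6; eighth = 2; dotted whole = 24; quarter tied to eighth (quarter + eighth) = 6; whole tied to quarter (whole + quarter) = 20; whole note = 16; dotted quarter note = 6; quarter tied to eighth (quarter + eighth) = 6; eighth = 2; dotted quarter = 6.
Total: 4 + 6 + 2 + 24 + 6 + 20 + 16 + 6 + 6 + 2 + 6 = 98.
98 ÷ 9 = 10 complete bars with 8 left over.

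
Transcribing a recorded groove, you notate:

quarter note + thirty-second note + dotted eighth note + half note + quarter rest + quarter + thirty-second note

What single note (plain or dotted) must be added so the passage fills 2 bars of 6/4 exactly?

dotted whole note

2 bars of 6/4 = 96 thirty-second notes.
Working in thirty-second notes: quarter note = 8; thirty-second note = 1; dotted eighth note = 6; half note = 16; quarter rest = 8; quarter = 8; thirty-second note = 1.
Sum: 8 + 1 + 6 + 16 + 8 + 8 + 1 = 48.
Remaining: 96 − 48 = 48 thirty-second notes, which is a dotted whole note.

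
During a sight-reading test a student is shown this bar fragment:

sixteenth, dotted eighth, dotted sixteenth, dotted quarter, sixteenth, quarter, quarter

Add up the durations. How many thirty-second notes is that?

Convert each value to thirty-second notes: sixteenth = 2; dotted eighth = 6; dotted sixteenth = 3; dotted quarter = 12; sixteenth = 2; quarter = 8; quarter = 8.
Sum: 2 + 6 + 3 + 12 + 2 + 8 + 8 = 41 thirty-second notes.

41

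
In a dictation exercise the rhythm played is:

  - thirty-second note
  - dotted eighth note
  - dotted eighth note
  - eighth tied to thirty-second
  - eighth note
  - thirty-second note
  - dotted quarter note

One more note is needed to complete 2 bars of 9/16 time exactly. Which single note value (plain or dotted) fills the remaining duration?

thirty-second note

2 bars of 9/16 = 36 thirty-second notes.
Express everything in thirty-second notes: thirty-second note = 1; dotted eighth note = 6; dotted eighth note = 6; eighth tied to thirty-second (eighth + thirty-second) = 5; eighth note = 4; thirty-second note = 1; dotted quarter note = 12.
Altogether 1 + 6 + 6 + 5 + 4 + 1 + 12 = 35.
Remaining: 36 − 35 = 1 thirty-second note, which is a thirty-second note.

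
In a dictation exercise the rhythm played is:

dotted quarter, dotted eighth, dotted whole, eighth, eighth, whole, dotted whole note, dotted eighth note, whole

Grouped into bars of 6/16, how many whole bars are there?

16

One bar of 6/16 = 6 sixteenth notes.
Express everything in sixteenth notes: dotted quarter = 6; dotted eighth = 3; dotted whole = 24; eighth = 2; eighth = 2; whole = 16; dotted whole note = 24; dotted eighth note = 3; whole = 16.
Total: 6 + 3 + 24 + 2 + 2 + 16 + 24 + 3 + 16 = 96.
96 ÷ 6 = 16 complete bars with 0 left over.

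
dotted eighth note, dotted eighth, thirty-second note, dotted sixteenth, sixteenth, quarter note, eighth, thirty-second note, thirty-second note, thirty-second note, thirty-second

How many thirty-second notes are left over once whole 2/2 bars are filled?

One bar of 2/2 = 32 thirty-second notes.
Convert each value to thirty-second notes: dotted eighth note = 6; dotted eighth = 6; thirty-second note = 1; dotted sixteenth = 3; sixteenth = 2; quarter note = 8; eighth = 4; thirty-second note = 1; thirty-second note = 1; thirty-second note = 1; thirty-second = 1.
Altogether 6 + 6 + 1 + 3 + 2 + 8 + 4 + 1 + 1 + 1 + 1 = 34.
34 ÷ 32 = 1 complete bar with 2 thirty-second notes remaining.

2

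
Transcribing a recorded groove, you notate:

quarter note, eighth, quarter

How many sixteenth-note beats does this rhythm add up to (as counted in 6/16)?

10

One sixteenth-note beat = 2 thirty-second notes.
Working in thirty-second notes: quarter note = 8; eighth = 4; quarter = 8.
Adding: 8 + 4 + 8 = 20.
20 ÷ 2 = 10 beats.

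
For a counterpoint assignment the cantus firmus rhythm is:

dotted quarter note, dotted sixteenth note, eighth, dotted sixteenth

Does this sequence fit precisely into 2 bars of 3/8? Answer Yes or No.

No

One bar of 3/8 = 12 thirty-second notes, so 2 bars = 24.
Convert each value to thirty-second notes: dotted quarter note = 12; dotted sixteenth note = 3; eighth = 4; dotted sixteenth = 3.
Sum: 12 + 3 + 4 + 3 = 22.
22 falls short of 24, so the answer is No.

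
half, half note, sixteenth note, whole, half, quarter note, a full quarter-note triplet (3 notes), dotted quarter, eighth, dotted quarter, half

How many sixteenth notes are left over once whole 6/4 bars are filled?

3

One bar of 6/4 = 24 sixteenth notes.
Express everything in sixteenth notes: half = 8; half note = 8; sixteenth note = 1; whole = 16; half = 8; quarter note = 4; a full quarter-note triplet (3 notes) (three triplet quarters span one half) = 8; dotted quarter = 6; eighth = 2; dotted quarter = 6; half = 8.
Altogether 8 + 8 + 1 + 16 + 8 + 4 + 8 + 6 + 2 + 6 + 8 = 75.
75 ÷ 24 = 3 complete bars with 3 sixteenth notes remaining.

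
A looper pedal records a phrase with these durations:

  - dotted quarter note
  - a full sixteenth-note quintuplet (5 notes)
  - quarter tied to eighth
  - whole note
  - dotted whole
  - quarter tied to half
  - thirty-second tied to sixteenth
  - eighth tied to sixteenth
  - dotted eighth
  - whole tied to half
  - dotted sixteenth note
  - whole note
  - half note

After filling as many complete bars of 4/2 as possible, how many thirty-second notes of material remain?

One bar of 4/2 = 64 thirty-second notes.
Express everything in thirty-second notes: dotted quarter note = 12; a full sixteenth-note quintuplet (5 notes) (five quintuplet sixteenths span one quarter) = 8; quarter tied to eighth (quarter + eighth) = 12; whole note = 32; dotted whole = 48; quarter tied to half (quarter + half) = 24; thirty-second tied to sixteenth (thirty-second + sixteenth) = 3; eighth tied to sixteenth (eighth + sixteenth) = 6; dotted eighth = 6; whole tied to half (whole + half) = 48; dotted sixteenth note = 3; whole note = 32; half note = 16.
Adding: 12 + 8 + 12 + 32 + 48 + 24 + 3 + 6 + 6 + 48 + 3 + 32 + 16 = 250.
250 ÷ 64 = 3 complete bars with 58 thirty-second notes remaining.

58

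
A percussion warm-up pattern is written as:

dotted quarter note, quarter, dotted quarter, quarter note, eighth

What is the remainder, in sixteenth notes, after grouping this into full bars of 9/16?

4

One bar of 9/16 = 9 sixteenth notes.
Express everything in sixteenth notes: dotted quarter note = 6; quarter = 4; dotted quarter = 6; quarter note = 4; eighth = 2.
Total: 6 + 4 + 6 + 4 + 2 = 22.
22 ÷ 9 = 2 complete bars with 4 sixteenth notes remaining.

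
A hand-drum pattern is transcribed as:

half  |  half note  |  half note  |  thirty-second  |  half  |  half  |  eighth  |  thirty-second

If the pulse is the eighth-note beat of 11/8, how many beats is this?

One eighth-note beat = 4 thirty-second notes.
Working in thirty-second notes: half = 16; half note = 16; half note = 16; thirty-second = 1; half = 16; half = 16; eighth = 4; thirty-second = 1.
Sum: 16 + 16 + 16 + 1 + 16 + 16 + 4 + 1 = 86.
86 ÷ 4 = 21.5 beats.

21.5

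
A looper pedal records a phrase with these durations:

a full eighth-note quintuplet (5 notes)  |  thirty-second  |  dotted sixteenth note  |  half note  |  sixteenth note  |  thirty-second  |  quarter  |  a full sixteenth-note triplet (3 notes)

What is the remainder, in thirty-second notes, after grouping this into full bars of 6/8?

3

One bar of 6/8 = 24 thirty-second notes.
In thirty-second notes: a full eighth-note quintuplet (5 notes) (five quintuplet eighths span one half) = 16; thirty-second = 1; dotted sixteenth note = 3; half note = 16; sixteenth note = 2; thirty-second = 1; quarter = 8; a full sixteenth-note triplet (3 notes) (three triplet sixteenths span one eighth) = 4.
Adding: 16 + 1 + 3 + 16 + 2 + 1 + 8 + 4 = 51.
51 ÷ 24 = 2 complete bars with 3 thirty-second notes remaining.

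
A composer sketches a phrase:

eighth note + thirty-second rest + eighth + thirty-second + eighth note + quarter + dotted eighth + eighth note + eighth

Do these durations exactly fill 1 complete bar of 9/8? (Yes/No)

Yes

One bar of 9/8 = 36 thirty-second notes.
In thirty-second notes: eighth note = 4; thirty-second rest = 1; eighth = 4; thirty-second = 1; eighth note = 4; quarter = 8; dotted eighth = 6; eighth note = 4; eighth = 4.
Total: 4 + 1 + 4 + 1 + 4 + 8 + 6 + 4 + 4 = 36.
36 equals 36, so the answer is Yes.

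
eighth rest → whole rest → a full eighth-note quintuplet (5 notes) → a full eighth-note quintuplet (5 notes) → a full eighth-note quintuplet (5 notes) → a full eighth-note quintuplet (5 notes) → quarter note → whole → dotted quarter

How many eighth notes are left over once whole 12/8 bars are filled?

One bar of 12/8 = 12 eighth notes.
Convert each value to eighth notes: eighth rest = 1; whole rest = 8; a full eighth-note quintuplet (5 notes) (five quintuplet eighths span one half) = 4; a full eighth-note quintuplet (5 notes) (five quintuplet eighths span one half) = 4; a full eighth-note quintuplet (5 notes) (five quintuplet eighths span one half) = 4; a full eighth-note quintuplet (5 notes) (five quintuplet eighths span one half) = 4; quarter note = 2; whole = 8; dotted quarter = 3.
Altogether 1 + 8 + 4 + 4 + 4 + 4 + 2 + 8 + 3 = 38.
38 ÷ 12 = 3 complete bars with 2 eighth notes remaining.

2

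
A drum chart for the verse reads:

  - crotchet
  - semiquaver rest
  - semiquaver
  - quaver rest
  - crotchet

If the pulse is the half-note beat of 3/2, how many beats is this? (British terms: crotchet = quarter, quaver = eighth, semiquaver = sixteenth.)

1.5

One half-note beat = 8 sixteenth notes.
In sixteenth notes: crotchet = 4; semiquaver rest = 1; semiquaver = 1; quaver rest = 2; crotchet = 4.
Sum: 4 + 1 + 1 + 2 + 4 = 12.
12 ÷ 8 = 1.5 beats.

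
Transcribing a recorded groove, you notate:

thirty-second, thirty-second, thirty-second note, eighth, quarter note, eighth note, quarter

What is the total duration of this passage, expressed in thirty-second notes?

27

Working in thirty-second notes: thirty-second = 1; thirty-second = 1; thirty-second note = 1; eighth = 4; quarter note = 8; eighth note = 4; quarter = 8.
Adding: 1 + 1 + 1 + 4 + 8 + 4 + 8 = 27 thirty-second notes.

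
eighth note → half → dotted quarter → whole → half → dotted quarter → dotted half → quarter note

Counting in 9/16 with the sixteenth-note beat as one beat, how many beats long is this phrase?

62

One sixteenth-note beat = 2 thirty-second notes.
In thirty-second notes: eighth note = 4; half = 16; dotted quarter = 12; whole = 32; half = 16; dotted quarter = 12; dotted half = 24; quarter note = 8.
Adding: 4 + 16 + 12 + 32 + 16 + 12 + 24 + 8 = 124.
124 ÷ 2 = 62 beats.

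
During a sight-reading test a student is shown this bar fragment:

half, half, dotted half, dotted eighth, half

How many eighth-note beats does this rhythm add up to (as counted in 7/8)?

One eighth-note beat = 2 sixteenth notes.
In sixteenth notes: half = 8; half = 8; dotted half = 12; dotted eighth = 3; half = 8.
Altogether 8 + 8 + 12 + 3 + 8 = 39.
39 ÷ 2 = 19.5 beats.

19.5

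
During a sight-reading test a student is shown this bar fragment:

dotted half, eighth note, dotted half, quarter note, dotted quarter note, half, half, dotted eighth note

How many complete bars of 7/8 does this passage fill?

3

One bar of 7/8 = 14 sixteenth notes.
Each duration in sixteenth notes: dotted half = 12; eighth note = 2; dotted half = 12; quarter note = 4; dotted quarter note = 6; half = 8; half = 8; dotted eighth note = 3.
Adding: 12 + 2 + 12 + 4 + 6 + 8 + 8 + 3 = 55.
55 ÷ 14 = 3 complete bars with 13 left over.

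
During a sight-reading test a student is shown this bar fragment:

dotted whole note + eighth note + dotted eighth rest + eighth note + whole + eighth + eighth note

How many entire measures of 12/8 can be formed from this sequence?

2

One bar of 12/8 = 24 sixteenth notes.
Convert each value to sixteenth notes: dotted whole note = 24; eighth note = 2; dotted eighth rest = 3; eighth note = 2; whole = 16; eighth = 2; eighth note = 2.
Adding: 24 + 2 + 3 + 2 + 16 + 2 + 2 = 51.
51 ÷ 24 = 2 complete bars with 3 left over.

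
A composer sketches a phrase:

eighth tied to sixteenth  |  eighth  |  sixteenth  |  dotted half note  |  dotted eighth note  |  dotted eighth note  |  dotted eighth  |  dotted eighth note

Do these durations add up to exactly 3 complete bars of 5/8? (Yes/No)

Yes

One bar of 5/8 = 10 sixteenth notes, so 3 bars = 30.
Convert each value to sixteenth notes: eighth tied to sixteenth (eighth + sixteenth) = 3; eighth = 2; sixteenth = 1; dotted half note = 12; dotted eighth note = 3; dotted eighth note = 3; dotted eighth = 3; dotted eighth note = 3.
Altogether 3 + 2 + 1 + 12 + 3 + 3 + 3 + 3 = 30.
30 equals 30, so the answer is Yes.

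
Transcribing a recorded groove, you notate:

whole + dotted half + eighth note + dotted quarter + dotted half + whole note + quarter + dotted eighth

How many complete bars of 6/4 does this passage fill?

2

One bar of 6/4 = 24 sixteenth notes.
In sixteenth notes: whole = 16; dotted half = 12; eighth note = 2; dotted quarter = 6; dotted half = 12; whole note = 16; quarter = 4; dotted eighth = 3.
Total: 16 + 12 + 2 + 6 + 12 + 16 + 4 + 3 = 71.
71 ÷ 24 = 2 complete bars with 23 left over.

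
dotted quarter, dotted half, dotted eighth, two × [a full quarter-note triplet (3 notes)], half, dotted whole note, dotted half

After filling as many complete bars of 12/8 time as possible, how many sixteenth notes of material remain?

One bar of 12/8 = 24 sixteenth notes.
Working in sixteenth notes: dotted quarter = 6; dotted half = 12; dotted eighth = 3; a full quarter-note triplet (3 notes) (three triplet quarters span one half) = 8; a full quarter-note triplet (3 notes) (three triplet quarters span one half) = 8; half = 8; dotted whole note = 24; dotted half = 12.
Total: 6 + 12 + 3 + 8 + 8 + 8 + 24 + 12 = 81.
81 ÷ 24 = 3 complete bars with 9 sixteenth notes remaining.

9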